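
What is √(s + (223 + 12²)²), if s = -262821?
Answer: 2*I*√32033 ≈ 357.96*I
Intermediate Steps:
√(s + (223 + 12²)²) = √(-262821 + (223 + 12²)²) = √(-262821 + (223 + 144)²) = √(-262821 + 367²) = √(-262821 + 134689) = √(-128132) = 2*I*√32033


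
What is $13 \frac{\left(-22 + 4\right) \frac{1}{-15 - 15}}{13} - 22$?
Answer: $- \frac{107}{5} \approx -21.4$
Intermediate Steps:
$13 \frac{\left(-22 + 4\right) \frac{1}{-15 - 15}}{13} - 22 = 13 - \frac{18}{-30} \cdot \frac{1}{13} - 22 = 13 \left(-18\right) \left(- \frac{1}{30}\right) \frac{1}{13} - 22 = 13 \cdot \frac{3}{5} \cdot \frac{1}{13} - 22 = 13 \cdot \frac{3}{65} - 22 = \frac{3}{5} - 22 = - \frac{107}{5}$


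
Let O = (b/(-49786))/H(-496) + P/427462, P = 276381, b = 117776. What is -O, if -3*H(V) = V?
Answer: -14897049825/23561797039 ≈ -0.63225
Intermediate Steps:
H(V) = -V/3
O = 14897049825/23561797039 (O = (117776/(-49786))/((-⅓*(-496))) + 276381/427462 = (117776*(-1/49786))/(496/3) + 276381*(1/427462) = -58888/24893*3/496 + 39483/61066 = -22083/1543366 + 39483/61066 = 14897049825/23561797039 ≈ 0.63225)
-O = -1*14897049825/23561797039 = -14897049825/23561797039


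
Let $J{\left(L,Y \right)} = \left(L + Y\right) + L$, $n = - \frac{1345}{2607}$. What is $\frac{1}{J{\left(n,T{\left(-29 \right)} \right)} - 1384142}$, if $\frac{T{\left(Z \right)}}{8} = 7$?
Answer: $- \frac{2607}{3608314892} \approx -7.225 \cdot 10^{-7}$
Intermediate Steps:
$n = - \frac{1345}{2607}$ ($n = \left(-1345\right) \frac{1}{2607} = - \frac{1345}{2607} \approx -0.51592$)
$T{\left(Z \right)} = 56$ ($T{\left(Z \right)} = 8 \cdot 7 = 56$)
$J{\left(L,Y \right)} = Y + 2 L$
$\frac{1}{J{\left(n,T{\left(-29 \right)} \right)} - 1384142} = \frac{1}{\left(56 + 2 \left(- \frac{1345}{2607}\right)\right) - 1384142} = \frac{1}{\left(56 - \frac{2690}{2607}\right) - 1384142} = \frac{1}{\frac{143302}{2607} - 1384142} = \frac{1}{- \frac{3608314892}{2607}} = - \frac{2607}{3608314892}$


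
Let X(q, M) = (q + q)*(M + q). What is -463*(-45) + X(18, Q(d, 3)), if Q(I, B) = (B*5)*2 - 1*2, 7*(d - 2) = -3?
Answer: 22491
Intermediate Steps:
d = 11/7 (d = 2 + (⅐)*(-3) = 2 - 3/7 = 11/7 ≈ 1.5714)
Q(I, B) = -2 + 10*B (Q(I, B) = (5*B)*2 - 2 = 10*B - 2 = -2 + 10*B)
X(q, M) = 2*q*(M + q) (X(q, M) = (2*q)*(M + q) = 2*q*(M + q))
-463*(-45) + X(18, Q(d, 3)) = -463*(-45) + 2*18*((-2 + 10*3) + 18) = 20835 + 2*18*((-2 + 30) + 18) = 20835 + 2*18*(28 + 18) = 20835 + 2*18*46 = 20835 + 1656 = 22491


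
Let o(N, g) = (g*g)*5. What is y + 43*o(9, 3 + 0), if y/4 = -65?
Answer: 1675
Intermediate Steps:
o(N, g) = 5*g² (o(N, g) = g²*5 = 5*g²)
y = -260 (y = 4*(-65) = -260)
y + 43*o(9, 3 + 0) = -260 + 43*(5*(3 + 0)²) = -260 + 43*(5*3²) = -260 + 43*(5*9) = -260 + 43*45 = -260 + 1935 = 1675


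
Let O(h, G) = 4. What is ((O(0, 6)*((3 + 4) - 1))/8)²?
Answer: 9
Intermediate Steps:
((O(0, 6)*((3 + 4) - 1))/8)² = ((4*((3 + 4) - 1))/8)² = ((4*(7 - 1))*(⅛))² = ((4*6)*(⅛))² = (24*(⅛))² = 3² = 9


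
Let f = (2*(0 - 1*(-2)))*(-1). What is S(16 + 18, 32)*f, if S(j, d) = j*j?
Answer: -4624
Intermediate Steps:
S(j, d) = j**2
f = -4 (f = (2*(0 + 2))*(-1) = (2*2)*(-1) = 4*(-1) = -4)
S(16 + 18, 32)*f = (16 + 18)**2*(-4) = 34**2*(-4) = 1156*(-4) = -4624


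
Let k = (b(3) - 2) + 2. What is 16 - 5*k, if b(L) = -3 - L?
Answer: 46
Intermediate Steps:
k = -6 (k = ((-3 - 1*3) - 2) + 2 = ((-3 - 3) - 2) + 2 = (-6 - 2) + 2 = -8 + 2 = -6)
16 - 5*k = 16 - 5*(-6) = 16 + 30 = 46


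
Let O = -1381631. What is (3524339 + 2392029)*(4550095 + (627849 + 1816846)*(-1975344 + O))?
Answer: -48554303640952171040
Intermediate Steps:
(3524339 + 2392029)*(4550095 + (627849 + 1816846)*(-1975344 + O)) = (3524339 + 2392029)*(4550095 + (627849 + 1816846)*(-1975344 - 1381631)) = 5916368*(4550095 + 2444695*(-3356975)) = 5916368*(4550095 - 8206779997625) = 5916368*(-8206775447530) = -48554303640952171040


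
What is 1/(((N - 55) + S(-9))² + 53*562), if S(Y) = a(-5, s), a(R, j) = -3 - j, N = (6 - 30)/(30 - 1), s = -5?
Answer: 841/27486747 ≈ 3.0597e-5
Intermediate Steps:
N = -24/29 ≈ -0.82759
S(Y) = 2 (S(Y) = -3 - 1*(-5) = -3 + 5 = 2)
1/(((N - 55) + S(-9))² + 53*562) = 1/(((-24/29 - 55) + 2)² + 53*562) = 1/((-1619/29 + 2)² + 29786) = 1/((-1561/29)² + 29786) = 1/(2436721/841 + 29786) = 1/(27486747/841) = 841/27486747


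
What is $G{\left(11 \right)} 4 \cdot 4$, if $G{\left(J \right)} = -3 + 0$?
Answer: $-48$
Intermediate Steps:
$G{\left(J \right)} = -3$
$G{\left(11 \right)} 4 \cdot 4 = - 3 \cdot 4 \cdot 4 = \left(-3\right) 16 = -48$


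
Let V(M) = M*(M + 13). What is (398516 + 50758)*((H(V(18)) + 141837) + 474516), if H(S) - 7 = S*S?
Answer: 416802272376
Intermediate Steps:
V(M) = M*(13 + M)
H(S) = 7 + S² (H(S) = 7 + S*S = 7 + S²)
(398516 + 50758)*((H(V(18)) + 141837) + 474516) = (398516 + 50758)*(((7 + (18*(13 + 18))²) + 141837) + 474516) = 449274*(((7 + (18*31)²) + 141837) + 474516) = 449274*(((7 + 558²) + 141837) + 474516) = 449274*(((7 + 311364) + 141837) + 474516) = 449274*((311371 + 141837) + 474516) = 449274*(453208 + 474516) = 449274*927724 = 416802272376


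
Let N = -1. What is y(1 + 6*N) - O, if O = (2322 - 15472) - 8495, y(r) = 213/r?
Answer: 108012/5 ≈ 21602.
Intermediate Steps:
O = -21645 (O = -13150 - 8495 = -21645)
y(1 + 6*N) - O = 213/(1 + 6*(-1)) - 1*(-21645) = 213/(1 - 6) + 21645 = 213/(-5) + 21645 = 213*(-1/5) + 21645 = -213/5 + 21645 = 108012/5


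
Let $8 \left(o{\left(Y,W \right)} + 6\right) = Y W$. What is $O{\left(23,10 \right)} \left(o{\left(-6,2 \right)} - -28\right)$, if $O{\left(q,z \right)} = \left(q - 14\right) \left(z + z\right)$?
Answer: $3690$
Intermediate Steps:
$o{\left(Y,W \right)} = -6 + \frac{W Y}{8}$ ($o{\left(Y,W \right)} = -6 + \frac{Y W}{8} = -6 + \frac{W Y}{8}$)
$O{\left(q,z \right)} = 2 z \left(-14 + q\right)$ ($O{\left(q,z \right)} = \left(-14 + q\right) 2 z = 2 z \left(-14 + q\right)$)
$O{\left(23,10 \right)} \left(o{\left(-6,2 \right)} - -28\right) = 2 \cdot 10 \left(-14 + 23\right) \left(\left(-6 + \frac{1}{8} \cdot 2 \left(-6\right)\right) - -28\right) = 2 \cdot 10 \cdot 9 \left(\left(-6 - \frac{3}{2}\right) + 28\right) = 180 \left(- \frac{15}{2} + 28\right) = 180 \cdot \frac{41}{2} = 3690$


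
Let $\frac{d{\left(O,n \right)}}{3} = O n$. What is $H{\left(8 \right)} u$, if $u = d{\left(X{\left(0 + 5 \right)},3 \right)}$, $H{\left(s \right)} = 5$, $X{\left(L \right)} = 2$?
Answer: $90$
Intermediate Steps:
$d{\left(O,n \right)} = 3 O n$
$u = 18$ ($u = 3 \cdot 2 \cdot 3 = 18$)
$H{\left(8 \right)} u = 5 \cdot 18 = 90$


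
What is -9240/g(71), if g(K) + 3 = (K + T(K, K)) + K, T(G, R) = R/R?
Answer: -66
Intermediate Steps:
T(G, R) = 1
g(K) = -2 + 2*K (g(K) = -3 + ((K + 1) + K) = -3 + ((1 + K) + K) = -3 + (1 + 2*K) = -2 + 2*K)
-9240/g(71) = -9240/(-2 + 2*71) = -9240/(-2 + 142) = -9240/140 = -9240*1/140 = -66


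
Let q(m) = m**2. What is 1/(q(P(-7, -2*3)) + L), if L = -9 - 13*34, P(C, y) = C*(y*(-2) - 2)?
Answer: 1/4449 ≈ 0.00022477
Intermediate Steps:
P(C, y) = C*(-2 - 2*y) (P(C, y) = C*(-2*y - 2) = C*(-2 - 2*y))
L = -451 (L = -9 - 442 = -451)
1/(q(P(-7, -2*3)) + L) = 1/((-2*(-7)*(1 - 2*3))**2 - 451) = 1/((-2*(-7)*(1 - 6))**2 - 451) = 1/((-2*(-7)*(-5))**2 - 451) = 1/((-70)**2 - 451) = 1/(4900 - 451) = 1/4449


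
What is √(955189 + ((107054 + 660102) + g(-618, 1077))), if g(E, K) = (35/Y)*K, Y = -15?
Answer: 2*√429958 ≈ 1311.4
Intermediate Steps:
g(E, K) = -7*K/3 (g(E, K) = (35/(-15))*K = (35*(-1/15))*K = -7*K/3)
√(955189 + ((107054 + 660102) + g(-618, 1077))) = √(955189 + ((107054 + 660102) - 7/3*1077)) = √(955189 + (767156 - 2513)) = √(955189 + 764643) = √1719832 = 2*√429958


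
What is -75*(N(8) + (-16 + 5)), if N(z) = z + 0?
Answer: 225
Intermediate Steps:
N(z) = z
-75*(N(8) + (-16 + 5)) = -75*(8 + (-16 + 5)) = -75*(8 - 11) = -75*(-3) = 225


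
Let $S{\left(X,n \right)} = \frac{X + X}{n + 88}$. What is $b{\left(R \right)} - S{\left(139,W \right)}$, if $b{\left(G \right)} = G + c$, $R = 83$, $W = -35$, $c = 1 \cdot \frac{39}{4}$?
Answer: $\frac{18551}{212} \approx 87.505$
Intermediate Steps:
$c = \frac{39}{4}$ ($c = 1 \cdot 39 \cdot \frac{1}{4} = 1 \cdot \frac{39}{4} = \frac{39}{4} \approx 9.75$)
$S{\left(X,n \right)} = \frac{2 X}{88 + n}$
$b{\left(G \right)} = \frac{39}{4} + G$ ($b{\left(G \right)} = G + \frac{39}{4} = \frac{39}{4} + G$)
$b{\left(R \right)} - S{\left(139,W \right)} = \left(\frac{39}{4} + 83\right) - 2 \cdot 139 \frac{1}{88 - 35} = \frac{371}{4} - 2 \cdot 139 \cdot \frac{1}{53} = \frac{371}{4} - \frac{278}{53} = \frac{18551}{212}$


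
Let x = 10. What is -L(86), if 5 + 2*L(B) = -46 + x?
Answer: 41/2 ≈ 20.500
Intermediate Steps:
L(B) = -41/2 (L(B) = -5/2 + (-46 + 10)/2 = -5/2 + (1/2)*(-36) = -5/2 - 18 = -41/2)
-L(86) = -1*(-41/2) = 41/2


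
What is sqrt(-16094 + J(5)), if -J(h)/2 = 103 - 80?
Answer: 2*I*sqrt(4035) ≈ 127.04*I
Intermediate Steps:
J(h) = -46 (J(h) = -2*(103 - 80) = -2*23 = -46)
sqrt(-16094 + J(5)) = sqrt(-16094 - 46) = sqrt(-16140) = 2*I*sqrt(4035)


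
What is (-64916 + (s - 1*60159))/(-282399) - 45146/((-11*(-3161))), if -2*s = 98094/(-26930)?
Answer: -226219156826207/264433631288970 ≈ -0.85549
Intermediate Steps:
s = 49047/26930 (s = -49047/(-26930) = -49047*(-1)/26930 = -½*(-49047/13465) = 49047/26930 ≈ 1.8213)
(-64916 + (s - 1*60159))/(-282399) - 45146/((-11*(-3161))) = (-64916 + (49047/26930 - 1*60159))/(-282399) - 45146/((-11*(-3161))) = (-64916 + (49047/26930 - 60159))*(-1/282399) - 45146/34771 = (-64916 - 1620032823/26930)*(-1/282399) - 45146*1/34771 = -3368220703/26930*(-1/282399) - 45146/34771 = 3368220703/7605005070 - 45146/34771 = -226219156826207/264433631288970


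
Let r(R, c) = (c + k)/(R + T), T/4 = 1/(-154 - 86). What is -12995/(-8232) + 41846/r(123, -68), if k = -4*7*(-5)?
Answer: 52957219781/740880 ≈ 71479.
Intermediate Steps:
T = -1/60 (T = 4/(-154 - 86) = 4/(-240) = 4*(-1/240) = -1/60 ≈ -0.016667)
k = 140 (k = -28*(-5) = 140)
r(R, c) = (140 + c)/(-1/60 + R) (r(R, c) = (c + 140)/(R - 1/60) = (140 + c)/(-1/60 + R))
-12995/(-8232) + 41846/r(123, -68) = -12995/(-8232) + 41846/((60*(140 - 68)/(-1 + 60*123))) = -12995*(-1/8232) + 41846/((60*72/(-1 + 7380))) = 12995/8232 + 41846/((60*72/7379)) = 12995/8232 + 41846/((60*(1/7379)*72)) = 12995/8232 + 41846/(4320/7379) = 12995/8232 + 41846*(7379/4320) = 12995/8232 + 154390817/2160 = 52957219781/740880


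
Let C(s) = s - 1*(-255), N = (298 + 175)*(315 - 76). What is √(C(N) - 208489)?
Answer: I*√95187 ≈ 308.52*I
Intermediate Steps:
N = 113047 (N = 473*239 = 113047)
C(s) = 255 + s (C(s) = s + 255 = 255 + s)
√(C(N) - 208489) = √((255 + 113047) - 208489) = √(113302 - 208489) = √(-95187) = I*√95187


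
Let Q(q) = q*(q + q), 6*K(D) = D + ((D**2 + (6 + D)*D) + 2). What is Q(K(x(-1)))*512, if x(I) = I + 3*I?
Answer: 1024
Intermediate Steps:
x(I) = 4*I
K(D) = 1/3 + D/6 + D**2/6 + D*(6 + D)/6 (K(D) = (D + ((D**2 + (6 + D)*D) + 2))/6 = (D + ((D**2 + D*(6 + D)) + 2))/6 = (D + (2 + D**2 + D*(6 + D)))/6 = (2 + D + D**2 + D*(6 + D))/6 = 1/3 + D/6 + D**2/6 + D*(6 + D)/6)
Q(q) = 2*q**2 (Q(q) = q*(2*q) = 2*q**2)
Q(K(x(-1)))*512 = (2*(1/3 + (4*(-1))**2/3 + 7*(4*(-1))/6)**2)*512 = (2*(1/3 + (1/3)*(-4)**2 + (7/6)*(-4))**2)*512 = (2*(1/3 + (1/3)*16 - 14/3)**2)*512 = (2*(1/3 + 16/3 - 14/3)**2)*512 = (2*1**2)*512 = (2*1)*512 = 2*512 = 1024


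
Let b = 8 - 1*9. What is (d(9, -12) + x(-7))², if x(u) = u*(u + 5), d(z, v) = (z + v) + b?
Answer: 100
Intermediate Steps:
b = -1 (b = 8 - 9 = -1)
d(z, v) = -1 + v + z (d(z, v) = (z + v) - 1 = (v + z) - 1 = -1 + v + z)
x(u) = u*(5 + u)
(d(9, -12) + x(-7))² = ((-1 - 12 + 9) - 7*(5 - 7))² = (-4 - 7*(-2))² = (-4 + 14)² = 10² = 100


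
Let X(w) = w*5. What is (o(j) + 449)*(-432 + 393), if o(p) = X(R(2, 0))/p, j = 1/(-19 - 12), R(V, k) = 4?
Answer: 6669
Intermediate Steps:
X(w) = 5*w
j = -1/31 (j = 1/(-31) = -1/31 ≈ -0.032258)
o(p) = 20/p (o(p) = (5*4)/p = 20/p)
(o(j) + 449)*(-432 + 393) = (20/(-1/31) + 449)*(-432 + 393) = (20*(-31) + 449)*(-39) = (-620 + 449)*(-39) = -171*(-39) = 6669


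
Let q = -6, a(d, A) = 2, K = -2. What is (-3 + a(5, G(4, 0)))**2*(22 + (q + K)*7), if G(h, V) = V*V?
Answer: -34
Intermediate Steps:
G(h, V) = V**2
(-3 + a(5, G(4, 0)))**2*(22 + (q + K)*7) = (-3 + 2)**2*(22 + (-6 - 2)*7) = (-1)**2*(22 - 8*7) = 1*(22 - 56) = 1*(-34) = -34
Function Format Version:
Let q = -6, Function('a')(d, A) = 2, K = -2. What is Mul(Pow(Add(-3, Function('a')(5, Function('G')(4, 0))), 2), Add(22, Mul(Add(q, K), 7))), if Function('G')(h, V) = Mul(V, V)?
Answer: -34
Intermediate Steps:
Function('G')(h, V) = Pow(V, 2)
Mul(Pow(Add(-3, Function('a')(5, Function('G')(4, 0))), 2), Add(22, Mul(Add(q, K), 7))) = Mul(Pow(Add(-3, 2), 2), Add(22, Mul(Add(-6, -2), 7))) = Mul(Pow(-1, 2), Add(22, Mul(-8, 7))) = Mul(1, Add(22, -56)) = Mul(1, -34) = -34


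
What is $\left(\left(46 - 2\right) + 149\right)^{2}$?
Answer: $37249$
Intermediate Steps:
$\left(\left(46 - 2\right) + 149\right)^{2} = \left(44 + 149\right)^{2} = 193^{2} = 37249$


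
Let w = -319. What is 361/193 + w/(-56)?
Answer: 81783/10808 ≈ 7.5669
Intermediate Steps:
361/193 + w/(-56) = 361/193 - 319/(-56) = 361*(1/193) - 319*(-1/56) = 361/193 + 319/56 = 81783/10808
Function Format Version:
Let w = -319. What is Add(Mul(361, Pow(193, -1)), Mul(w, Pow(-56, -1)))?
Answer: Rational(81783, 10808) ≈ 7.5669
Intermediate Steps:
Add(Mul(361, Pow(193, -1)), Mul(w, Pow(-56, -1))) = Add(Mul(361, Pow(193, -1)), Mul(-319, Pow(-56, -1))) = Add(Mul(361, Rational(1, 193)), Mul(-319, Rational(-1, 56))) = Add(Rational(361, 193), Rational(319, 56)) = Rational(81783, 10808)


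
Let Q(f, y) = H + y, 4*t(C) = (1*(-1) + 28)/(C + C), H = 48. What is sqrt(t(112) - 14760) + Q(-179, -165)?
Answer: -117 + 3*I*sqrt(20572118)/112 ≈ -117.0 + 121.49*I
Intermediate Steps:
t(C) = 27/(8*C) (t(C) = ((1*(-1) + 28)/(C + C))/4 = ((-1 + 28)/((2*C)))/4 = (27*(1/(2*C)))/4 = (27/(2*C))/4 = 27/(8*C))
Q(f, y) = 48 + y
sqrt(t(112) - 14760) + Q(-179, -165) = sqrt((27/8)/112 - 14760) + (48 - 165) = sqrt((27/8)*(1/112) - 14760) - 117 = sqrt(27/896 - 14760) - 117 = sqrt(-13224933/896) - 117 = 3*I*sqrt(20572118)/112 - 117 = -117 + 3*I*sqrt(20572118)/112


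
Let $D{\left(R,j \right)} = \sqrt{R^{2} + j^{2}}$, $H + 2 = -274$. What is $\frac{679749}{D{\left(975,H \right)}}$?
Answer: $\frac{226583 \sqrt{114089}}{114089} \approx 670.82$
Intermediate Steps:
$H = -276$ ($H = -2 - 274 = -276$)
$\frac{679749}{D{\left(975,H \right)}} = \frac{679749}{\sqrt{975^{2} + \left(-276\right)^{2}}} = \frac{679749}{\sqrt{950625 + 76176}} = \frac{679749}{\sqrt{1026801}} = \frac{679749}{3 \sqrt{114089}} = 679749 \frac{\sqrt{114089}}{342267} = \frac{226583 \sqrt{114089}}{114089}$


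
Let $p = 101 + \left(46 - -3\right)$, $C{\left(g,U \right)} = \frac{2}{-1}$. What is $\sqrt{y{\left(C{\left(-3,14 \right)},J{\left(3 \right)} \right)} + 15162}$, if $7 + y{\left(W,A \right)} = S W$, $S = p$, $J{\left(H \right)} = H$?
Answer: $\sqrt{14855} \approx 121.88$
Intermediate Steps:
$C{\left(g,U \right)} = -2$ ($C{\left(g,U \right)} = 2 \left(-1\right) = -2$)
$p = 150$ ($p = 101 + \left(46 + 3\right) = 101 + 49 = 150$)
$S = 150$
$y{\left(W,A \right)} = -7 + 150 W$
$\sqrt{y{\left(C{\left(-3,14 \right)},J{\left(3 \right)} \right)} + 15162} = \sqrt{\left(-7 + 150 \left(-2\right)\right) + 15162} = \sqrt{\left(-7 - 300\right) + 15162} = \sqrt{-307 + 15162} = \sqrt{14855}$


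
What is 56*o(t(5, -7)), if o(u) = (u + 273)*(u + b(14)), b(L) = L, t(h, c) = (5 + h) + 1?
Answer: 397600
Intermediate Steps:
t(h, c) = 6 + h
o(u) = (14 + u)*(273 + u) (o(u) = (u + 273)*(u + 14) = (273 + u)*(14 + u) = (14 + u)*(273 + u))
56*o(t(5, -7)) = 56*(3822 + (6 + 5)² + 287*(6 + 5)) = 56*(3822 + 11² + 287*11) = 56*(3822 + 121 + 3157) = 56*7100 = 397600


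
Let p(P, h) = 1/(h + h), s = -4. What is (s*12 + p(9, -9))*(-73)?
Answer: 63145/18 ≈ 3508.1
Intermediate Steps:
p(P, h) = 1/(2*h)
(s*12 + p(9, -9))*(-73) = (-4*12 + (1/2)/(-9))*(-73) = (-48 + (1/2)*(-1/9))*(-73) = (-48 - 1/18)*(-73) = -865/18*(-73) = 63145/18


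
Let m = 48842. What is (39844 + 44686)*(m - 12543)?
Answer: 3068354470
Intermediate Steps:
(39844 + 44686)*(m - 12543) = (39844 + 44686)*(48842 - 12543) = 84530*36299 = 3068354470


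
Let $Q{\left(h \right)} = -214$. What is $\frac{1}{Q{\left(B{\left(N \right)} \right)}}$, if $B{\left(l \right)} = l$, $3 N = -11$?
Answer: $- \frac{1}{214} \approx -0.0046729$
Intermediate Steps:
$N = - \frac{11}{3}$ ($N = \frac{1}{3} \left(-11\right) = - \frac{11}{3} \approx -3.6667$)
$\frac{1}{Q{\left(B{\left(N \right)} \right)}} = \frac{1}{-214} = - \frac{1}{214}$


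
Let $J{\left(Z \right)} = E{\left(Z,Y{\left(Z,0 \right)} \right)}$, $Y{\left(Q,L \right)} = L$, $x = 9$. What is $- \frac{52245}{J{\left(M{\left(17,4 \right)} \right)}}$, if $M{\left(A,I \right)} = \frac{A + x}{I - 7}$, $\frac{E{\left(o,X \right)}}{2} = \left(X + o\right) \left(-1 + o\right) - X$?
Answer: $- \frac{470205}{1508} \approx -311.81$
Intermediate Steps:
$E{\left(o,X \right)} = - 2 X + 2 \left(-1 + o\right) \left(X + o\right)$ ($E{\left(o,X \right)} = 2 \left(\left(X + o\right) \left(-1 + o\right) - X\right) = 2 \left(\left(-1 + o\right) \left(X + o\right) - X\right) = 2 \left(- X + \left(-1 + o\right) \left(X + o\right)\right) = - 2 X + 2 \left(-1 + o\right) \left(X + o\right)$)
$M{\left(A,I \right)} = \frac{9 + A}{-7 + I}$ ($M{\left(A,I \right)} = \frac{A + 9}{I - 7} = \frac{9 + A}{-7 + I}$)
$J{\left(Z \right)} = - 2 Z + 2 Z^{2}$ ($J{\left(Z \right)} = \left(-4\right) 0 - 2 Z + 2 Z^{2} + 2 \cdot 0 Z = 0 - 2 Z + 2 Z^{2} + 0 = - 2 Z + 2 Z^{2}$)
$- \frac{52245}{J{\left(M{\left(17,4 \right)} \right)}} = - \frac{52245}{2 \frac{9 + 17}{-7 + 4} \left(-1 + \frac{9 + 17}{-7 + 4}\right)} = - \frac{52245}{2 \frac{1}{-3} \cdot 26 \left(-1 + \frac{1}{-3} \cdot 26\right)} = - \frac{52245}{2 \left(\left(- \frac{1}{3}\right) 26\right) \left(-1 - \frac{26}{3}\right)} = - \frac{52245}{2 \left(- \frac{26}{3}\right) \left(-1 - \frac{26}{3}\right)} = - \frac{52245}{2 \left(- \frac{26}{3}\right) \left(- \frac{29}{3}\right)} = - \frac{52245}{\frac{1508}{9}} = \left(-52245\right) \frac{9}{1508} = - \frac{470205}{1508}$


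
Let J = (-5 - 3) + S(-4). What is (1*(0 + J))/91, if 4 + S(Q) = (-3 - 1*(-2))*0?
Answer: -12/91 ≈ -0.13187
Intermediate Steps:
S(Q) = -4 (S(Q) = -4 + (-3 - 1*(-2))*0 = -4 + (-3 + 2)*0 = -4 - 1*0 = -4 + 0 = -4)
J = -12 (J = (-5 - 3) - 4 = -8 - 4 = -12)
(1*(0 + J))/91 = (1*(0 - 12))/91 = (1*(-12))/91 = (1/91)*(-12) = -12/91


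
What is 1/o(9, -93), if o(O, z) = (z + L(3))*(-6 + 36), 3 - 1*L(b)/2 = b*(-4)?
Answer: -1/1890 ≈ -0.00052910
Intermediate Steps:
L(b) = 6 + 8*b (L(b) = 6 - 2*b*(-4) = 6 - (-8)*b = 6 + 8*b)
o(O, z) = 900 + 30*z (o(O, z) = (z + (6 + 8*3))*(-6 + 36) = (z + (6 + 24))*30 = (z + 30)*30 = (30 + z)*30 = 900 + 30*z)
1/o(9, -93) = 1/(900 + 30*(-93)) = 1/(900 - 2790) = 1/(-1890) = -1/1890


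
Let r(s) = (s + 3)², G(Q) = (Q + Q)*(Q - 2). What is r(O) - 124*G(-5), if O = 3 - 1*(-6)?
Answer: -8536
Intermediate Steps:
O = 9 (O = 3 + 6 = 9)
G(Q) = 2*Q*(-2 + Q) (G(Q) = (2*Q)*(-2 + Q) = 2*Q*(-2 + Q))
r(s) = (3 + s)²
r(O) - 124*G(-5) = (3 + 9)² - 248*(-5)*(-2 - 5) = 12² - 248*(-5)*(-7) = 144 - 124*70 = 144 - 8680 = -8536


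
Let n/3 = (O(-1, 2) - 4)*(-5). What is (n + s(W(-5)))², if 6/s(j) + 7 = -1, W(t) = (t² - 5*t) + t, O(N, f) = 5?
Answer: 3969/16 ≈ 248.06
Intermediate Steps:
W(t) = t² - 4*t
n = -15 (n = 3*((5 - 4)*(-5)) = 3*(1*(-5)) = 3*(-5) = -15)
s(j) = -¾ (s(j) = 6/(-7 - 1) = 6/(-8) = 6*(-⅛) = -¾)
(n + s(W(-5)))² = (-15 - ¾)² = (-63/4)² = 3969/16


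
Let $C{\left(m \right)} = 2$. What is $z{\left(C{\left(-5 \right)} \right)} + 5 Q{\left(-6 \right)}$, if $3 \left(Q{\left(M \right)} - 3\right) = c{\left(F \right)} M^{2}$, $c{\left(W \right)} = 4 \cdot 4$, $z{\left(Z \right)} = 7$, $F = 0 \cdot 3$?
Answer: $982$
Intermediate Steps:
$F = 0$
$c{\left(W \right)} = 16$
$Q{\left(M \right)} = 3 + \frac{16 M^{2}}{3}$
$z{\left(C{\left(-5 \right)} \right)} + 5 Q{\left(-6 \right)} = 7 + 5 \left(3 + \frac{16 \left(-6\right)^{2}}{3}\right) = 7 + 5 \left(3 + \frac{16}{3} \cdot 36\right) = 7 + 5 \left(3 + 192\right) = 7 + 5 \cdot 195 = 7 + 975 = 982$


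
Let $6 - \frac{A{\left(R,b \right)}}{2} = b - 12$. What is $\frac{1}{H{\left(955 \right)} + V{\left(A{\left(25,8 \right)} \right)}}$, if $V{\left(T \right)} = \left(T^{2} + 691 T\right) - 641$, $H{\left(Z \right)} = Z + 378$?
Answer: $\frac{1}{14912} \approx 6.706 \cdot 10^{-5}$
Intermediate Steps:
$A{\left(R,b \right)} = 36 - 2 b$ ($A{\left(R,b \right)} = 12 - 2 \left(b - 12\right) = 12 - 2 \left(-12 + b\right) = 12 - \left(-24 + 2 b\right) = 36 - 2 b$)
$H{\left(Z \right)} = 378 + Z$
$V{\left(T \right)} = -641 + T^{2} + 691 T$
$\frac{1}{H{\left(955 \right)} + V{\left(A{\left(25,8 \right)} \right)}} = \frac{1}{\left(378 + 955\right) + \left(-641 + \left(36 - 16\right)^{2} + 691 \left(36 - 16\right)\right)} = \frac{1}{1333 + \left(-641 + \left(36 - 16\right)^{2} + 691 \left(36 - 16\right)\right)} = \frac{1}{1333 + \left(-641 + 20^{2} + 691 \cdot 20\right)} = \frac{1}{1333 + \left(-641 + 400 + 13820\right)} = \frac{1}{1333 + 13579} = \frac{1}{14912}$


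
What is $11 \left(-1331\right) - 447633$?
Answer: $-462274$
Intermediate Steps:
$11 \left(-1331\right) - 447633 = -14641 - 447633 = -462274$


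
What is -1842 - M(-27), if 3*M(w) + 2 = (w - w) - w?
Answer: -5551/3 ≈ -1850.3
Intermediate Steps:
M(w) = -2/3 - w/3 (M(w) = -2/3 + ((w - w) - w)/3 = -2/3 + (0 - w)/3 = -2/3 + (-w)/3 = -2/3 - w/3)
-1842 - M(-27) = -1842 - (-2/3 - 1/3*(-27)) = -1842 - (-2/3 + 9) = -1842 - 1*25/3 = -1842 - 25/3 = -5551/3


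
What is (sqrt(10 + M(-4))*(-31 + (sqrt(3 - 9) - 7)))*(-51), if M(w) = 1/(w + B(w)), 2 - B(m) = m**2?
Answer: 323*sqrt(358) - 17*I*sqrt(537) ≈ 6111.4 - 393.95*I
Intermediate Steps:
B(m) = 2 - m**2
M(w) = 1/(2 + w - w**2) (M(w) = 1/(w + (2 - w**2)) = 1/(2 + w - w**2))
(sqrt(10 + M(-4))*(-31 + (sqrt(3 - 9) - 7)))*(-51) = (sqrt(10 + 1/(2 - 4 - 1*(-4)**2))*(-31 + (sqrt(3 - 9) - 7)))*(-51) = (sqrt(10 + 1/(2 - 4 - 1*16))*(-31 + (sqrt(-6) - 7)))*(-51) = (sqrt(10 + 1/(2 - 4 - 16))*(-31 + (I*sqrt(6) - 7)))*(-51) = (sqrt(10 + 1/(-18))*(-31 + (-7 + I*sqrt(6))))*(-51) = (sqrt(10 - 1/18)*(-38 + I*sqrt(6)))*(-51) = (sqrt(179/18)*(-38 + I*sqrt(6)))*(-51) = ((sqrt(358)/6)*(-38 + I*sqrt(6)))*(-51) = (sqrt(358)*(-38 + I*sqrt(6))/6)*(-51) = -17*sqrt(358)*(-38 + I*sqrt(6))/2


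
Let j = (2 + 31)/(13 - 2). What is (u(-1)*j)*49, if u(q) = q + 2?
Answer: 147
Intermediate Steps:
u(q) = 2 + q
j = 3 (j = 33/11 = 33*(1/11) = 3)
(u(-1)*j)*49 = ((2 - 1)*3)*49 = (1*3)*49 = 3*49 = 147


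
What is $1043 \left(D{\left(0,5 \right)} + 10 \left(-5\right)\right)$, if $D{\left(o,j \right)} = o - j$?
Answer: $-57365$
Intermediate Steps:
$1043 \left(D{\left(0,5 \right)} + 10 \left(-5\right)\right) = 1043 \left(\left(0 - 5\right) + 10 \left(-5\right)\right) = 1043 \left(\left(0 - 5\right) - 50\right) = 1043 \left(-5 - 50\right) = 1043 \left(-55\right) = -57365$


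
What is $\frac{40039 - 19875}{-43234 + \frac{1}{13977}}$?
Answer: $- \frac{281832228}{604281617} \approx -0.46639$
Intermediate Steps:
$\frac{40039 - 19875}{-43234 + \frac{1}{13977}} = \frac{20164}{-43234 + \frac{1}{13977}} = \frac{20164}{- \frac{604281617}{13977}} = 20164 \left(- \frac{13977}{604281617}\right) = - \frac{281832228}{604281617}$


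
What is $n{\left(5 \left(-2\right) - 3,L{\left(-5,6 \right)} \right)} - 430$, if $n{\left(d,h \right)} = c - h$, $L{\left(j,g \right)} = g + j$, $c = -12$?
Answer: $-443$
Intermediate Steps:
$n{\left(d,h \right)} = -12 - h$
$n{\left(5 \left(-2\right) - 3,L{\left(-5,6 \right)} \right)} - 430 = \left(-12 - \left(6 - 5\right)\right) - 430 = \left(-12 - 1\right) - 430 = -13 - 430 = -443$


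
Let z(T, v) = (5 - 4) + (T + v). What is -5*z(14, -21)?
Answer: 30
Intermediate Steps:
z(T, v) = 1 + T + v (z(T, v) = 1 + (T + v) = 1 + T + v)
-5*z(14, -21) = -5*(1 + 14 - 21) = -5*(-6) = 30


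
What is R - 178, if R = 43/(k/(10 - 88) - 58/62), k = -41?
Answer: -280372/991 ≈ -282.92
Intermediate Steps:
R = -103974/991 (R = 43/(-41/(10 - 88) - 58/62) = 43/(-41/(-78) - 58*1/62) = 43/(-41*(-1/78) - 29/31) = 43/(41/78 - 29/31) = 43/(-991/2418) = 43*(-2418/991) = -103974/991 ≈ -104.92)
R - 178 = -103974/991 - 178 = -280372/991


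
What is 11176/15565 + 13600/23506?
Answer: 21563048/16630495 ≈ 1.2966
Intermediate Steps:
11176/15565 + 13600/23506 = 11176*(1/15565) + 13600*(1/23506) = 1016/1415 + 6800/11753 = 21563048/16630495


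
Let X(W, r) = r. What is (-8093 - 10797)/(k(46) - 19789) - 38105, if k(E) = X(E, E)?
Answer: -752288125/19743 ≈ -38104.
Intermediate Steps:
k(E) = E
(-8093 - 10797)/(k(46) - 19789) - 38105 = (-8093 - 10797)/(46 - 19789) - 38105 = -18890/(-19743) - 38105 = -18890*(-1/19743) - 38105 = 18890/19743 - 38105 = -752288125/19743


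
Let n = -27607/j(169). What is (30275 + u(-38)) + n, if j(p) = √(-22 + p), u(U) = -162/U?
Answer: 575306/19 - 27607*√3/21 ≈ 28002.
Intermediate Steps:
n = -27607*√3/21 (n = -27607/√(-22 + 169) = -27607*√3/21 ≈ -2277.0)
(30275 + u(-38)) + n = (30275 - 162/(-38)) - 27607*√3/21 = (30275 - 162*(-1/38)) - 27607*√3/21 = (30275 + 81/19) - 27607*√3/21 = 575306/19 - 27607*√3/21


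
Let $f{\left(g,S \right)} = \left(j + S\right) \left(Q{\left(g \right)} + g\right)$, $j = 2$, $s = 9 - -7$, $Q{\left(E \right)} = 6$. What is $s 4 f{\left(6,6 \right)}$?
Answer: $6144$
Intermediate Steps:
$s = 16$ ($s = 9 + 7 = 16$)
$f{\left(g,S \right)} = \left(2 + S\right) \left(6 + g\right)$
$s 4 f{\left(6,6 \right)} = 16 \cdot 4 \left(12 + 2 \cdot 6 + 6 \cdot 6 + 6 \cdot 6\right) = 64 \left(12 + 12 + 36 + 36\right) = 64 \cdot 96 = 6144$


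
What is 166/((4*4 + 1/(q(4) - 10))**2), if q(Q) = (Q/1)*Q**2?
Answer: 484056/748225 ≈ 0.64694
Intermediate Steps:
q(Q) = Q**3 (q(Q) = (Q*1)*Q**2 = Q*Q**2 = Q**3)
166/((4*4 + 1/(q(4) - 10))**2) = 166/((4*4 + 1/(4**3 - 10))**2) = 166/((16 + 1/(64 - 10))**2) = 166/((16 + 1/54)**2) = 166/((865/54)**2) = 166/(748225/2916) = 166*(2916/748225) = 484056/748225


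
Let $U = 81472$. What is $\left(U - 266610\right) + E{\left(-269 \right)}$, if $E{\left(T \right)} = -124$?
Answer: $-185262$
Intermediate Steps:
$\left(U - 266610\right) + E{\left(-269 \right)} = \left(81472 - 266610\right) - 124 = -185138 - 124 = -185262$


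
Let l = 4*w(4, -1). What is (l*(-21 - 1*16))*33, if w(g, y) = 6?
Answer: -29304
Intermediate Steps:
l = 24 (l = 4*6 = 24)
(l*(-21 - 1*16))*33 = (24*(-21 - 1*16))*33 = (24*(-21 - 16))*33 = (24*(-37))*33 = -888*33 = -29304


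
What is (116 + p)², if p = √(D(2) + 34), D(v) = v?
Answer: 14884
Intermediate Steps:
p = 6 (p = √(2 + 34) = √36 = 6)
(116 + p)² = (116 + 6)² = 122² = 14884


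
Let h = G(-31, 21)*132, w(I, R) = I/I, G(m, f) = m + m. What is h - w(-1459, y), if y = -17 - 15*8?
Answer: -8185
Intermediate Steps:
G(m, f) = 2*m
y = -137 (y = -17 - 120 = -137)
w(I, R) = 1
h = -8184 (h = (2*(-31))*132 = -62*132 = -8184)
h - w(-1459, y) = -8184 - 1*1 = -8184 - 1 = -8185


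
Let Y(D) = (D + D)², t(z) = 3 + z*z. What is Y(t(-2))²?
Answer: 38416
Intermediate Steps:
t(z) = 3 + z²
Y(D) = 4*D² (Y(D) = (2*D)² = 4*D²)
Y(t(-2))² = (4*(3 + (-2)²)²)² = (4*(3 + 4)²)² = (4*7²)² = (4*49)² = 196² = 38416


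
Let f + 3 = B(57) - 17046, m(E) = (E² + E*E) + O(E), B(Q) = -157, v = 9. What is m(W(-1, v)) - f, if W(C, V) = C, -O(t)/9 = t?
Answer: 17217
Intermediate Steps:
O(t) = -9*t
m(E) = -9*E + 2*E² (m(E) = (E² + E*E) - 9*E = (E² + E²) - 9*E = 2*E² - 9*E = -9*E + 2*E²)
f = -17206 (f = -3 + (-157 - 17046) = -3 - 17203 = -17206)
m(W(-1, v)) - f = -(-9 + 2*(-1)) - 1*(-17206) = -(-9 - 2) + 17206 = -1*(-11) + 17206 = 11 + 17206 = 17217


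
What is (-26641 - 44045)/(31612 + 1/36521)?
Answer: -860507802/384833951 ≈ -2.2360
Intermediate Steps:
(-26641 - 44045)/(31612 + 1/36521) = -70686/(31612 + 1/36521) = -70686/1154501853/36521 = -70686*36521/1154501853 = -860507802/384833951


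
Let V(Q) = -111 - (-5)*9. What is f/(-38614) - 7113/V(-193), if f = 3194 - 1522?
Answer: 45758505/424754 ≈ 107.73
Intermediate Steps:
f = 1672
V(Q) = -66 (V(Q) = -111 - 1*(-45) = -111 + 45 = -66)
f/(-38614) - 7113/V(-193) = 1672/(-38614) - 7113/(-66) = 1672*(-1/38614) - 7113*(-1/66) = -836/19307 + 2371/22 = 45758505/424754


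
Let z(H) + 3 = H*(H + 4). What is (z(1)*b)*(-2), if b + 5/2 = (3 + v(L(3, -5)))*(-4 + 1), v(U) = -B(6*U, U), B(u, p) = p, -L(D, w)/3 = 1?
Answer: 82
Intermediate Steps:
L(D, w) = -3 (L(D, w) = -3*1 = -3)
v(U) = -U
z(H) = -3 + H*(4 + H) (z(H) = -3 + H*(H + 4) = -3 + H*(4 + H))
b = -41/2 (b = -5/2 + (3 - 1*(-3))*(-4 + 1) = -5/2 + (3 + 3)*(-3) = -5/2 + 6*(-3) = -5/2 - 18 = -41/2 ≈ -20.500)
(z(1)*b)*(-2) = ((-3 + 1² + 4*1)*(-41/2))*(-2) = ((-3 + 1 + 4)*(-41/2))*(-2) = (2*(-41/2))*(-2) = -41*(-2) = 82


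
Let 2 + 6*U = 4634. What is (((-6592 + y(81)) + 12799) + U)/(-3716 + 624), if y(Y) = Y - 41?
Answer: -7019/3092 ≈ -2.2701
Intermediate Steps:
U = 772 (U = -⅓ + (⅙)*4634 = -⅓ + 2317/3 = 772)
y(Y) = -41 + Y
(((-6592 + y(81)) + 12799) + U)/(-3716 + 624) = (((-6592 + (-41 + 81)) + 12799) + 772)/(-3716 + 624) = (((-6592 + 40) + 12799) + 772)/(-3092) = ((-6552 + 12799) + 772)*(-1/3092) = (6247 + 772)*(-1/3092) = 7019*(-1/3092) = -7019/3092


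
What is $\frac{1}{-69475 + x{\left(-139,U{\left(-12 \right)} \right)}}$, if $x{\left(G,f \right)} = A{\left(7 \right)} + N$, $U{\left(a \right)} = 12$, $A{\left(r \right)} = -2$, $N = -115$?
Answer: $- \frac{1}{69592} \approx -1.4369 \cdot 10^{-5}$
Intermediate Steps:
$x{\left(G,f \right)} = -117$ ($x{\left(G,f \right)} = -2 - 115 = -117$)
$\frac{1}{-69475 + x{\left(-139,U{\left(-12 \right)} \right)}} = \frac{1}{-69475 - 117} = \frac{1}{-69592} = - \frac{1}{69592}$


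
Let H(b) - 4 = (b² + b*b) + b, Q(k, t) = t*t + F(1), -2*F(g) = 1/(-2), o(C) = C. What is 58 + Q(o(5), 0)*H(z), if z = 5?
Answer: 291/4 ≈ 72.750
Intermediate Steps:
F(g) = ¼ (F(g) = -½/(-2) = -½*(-½) = ¼)
Q(k, t) = ¼ + t² (Q(k, t) = t*t + ¼ = t² + ¼ = ¼ + t²)
H(b) = 4 + b + 2*b² (H(b) = 4 + ((b² + b*b) + b) = 4 + ((b² + b²) + b) = 4 + (2*b² + b) = 4 + (b + 2*b²) = 4 + b + 2*b²)
58 + Q(o(5), 0)*H(z) = 58 + (¼ + 0²)*(4 + 5 + 2*5²) = 58 + (¼ + 0)*(4 + 5 + 2*25) = 58 + (4 + 5 + 50)/4 = 58 + (¼)*59 = 58 + 59/4 = 291/4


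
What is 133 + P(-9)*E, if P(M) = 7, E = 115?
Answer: 938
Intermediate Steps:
133 + P(-9)*E = 133 + 7*115 = 133 + 805 = 938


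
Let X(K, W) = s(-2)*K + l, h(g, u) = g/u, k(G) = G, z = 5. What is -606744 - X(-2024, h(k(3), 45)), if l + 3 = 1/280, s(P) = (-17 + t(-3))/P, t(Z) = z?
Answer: -166487161/280 ≈ -5.9460e+5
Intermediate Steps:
t(Z) = 5
s(P) = -12/P (s(P) = (-17 + 5)/P = -12/P)
l = -839/280 (l = -3 + 1/280 = -839/280 ≈ -2.9964)
X(K, W) = -839/280 + 6*K (X(K, W) = (-12/(-2))*K - 839/280 = (-12*(-1/2))*K - 839/280 = 6*K - 839/280 = -839/280 + 6*K)
-606744 - X(-2024, h(k(3), 45)) = -606744 - (-839/280 + 6*(-2024)) = -606744 - (-839/280 - 12144) = -606744 - 1*(-3401159/280) = -606744 + 3401159/280 = -166487161/280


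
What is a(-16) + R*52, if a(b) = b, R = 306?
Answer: 15896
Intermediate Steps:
a(-16) + R*52 = -16 + 306*52 = -16 + 15912 = 15896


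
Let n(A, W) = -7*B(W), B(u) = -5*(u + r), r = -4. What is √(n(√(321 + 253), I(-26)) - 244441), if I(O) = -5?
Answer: 2*I*√61189 ≈ 494.73*I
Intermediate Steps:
B(u) = 20 - 5*u (B(u) = -5*(u - 4) = -5*(-4 + u) = 20 - 5*u)
n(A, W) = -140 + 35*W (n(A, W) = -7*(20 - 5*W) = -140 + 35*W)
√(n(√(321 + 253), I(-26)) - 244441) = √((-140 + 35*(-5)) - 244441) = √((-140 - 175) - 244441) = √(-315 - 244441) = √(-244756) = 2*I*√61189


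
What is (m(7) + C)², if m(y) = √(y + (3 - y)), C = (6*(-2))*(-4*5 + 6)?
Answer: (168 + √3)² ≈ 28809.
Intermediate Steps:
C = 168 (C = -12*(-20 + 6) = -12*(-14) = 168)
m(y) = √3
(m(7) + C)² = (√3 + 168)² = (168 + √3)²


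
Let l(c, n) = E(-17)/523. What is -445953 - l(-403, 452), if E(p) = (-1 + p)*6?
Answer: -233233311/523 ≈ -4.4595e+5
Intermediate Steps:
E(p) = -6 + 6*p
l(c, n) = -108/523 (l(c, n) = (-6 + 6*(-17))/523 = (-6 - 102)*(1/523) = -108*1/523 = -108/523)
-445953 - l(-403, 452) = -445953 - 1*(-108/523) = -445953 + 108/523 = -233233311/523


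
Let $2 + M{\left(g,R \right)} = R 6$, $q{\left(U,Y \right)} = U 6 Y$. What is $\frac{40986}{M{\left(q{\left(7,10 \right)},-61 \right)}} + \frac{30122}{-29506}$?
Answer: $- \frac{13265411}{118024} \approx -112.4$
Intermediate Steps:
$q{\left(U,Y \right)} = 6 U Y$
$M{\left(g,R \right)} = -2 + 6 R$ ($M{\left(g,R \right)} = -2 + R 6 = -2 + 6 R$)
$\frac{40986}{M{\left(q{\left(7,10 \right)},-61 \right)}} + \frac{30122}{-29506} = \frac{40986}{-2 + 6 \left(-61\right)} + \frac{30122}{-29506} = \frac{40986}{-2 - 366} + 30122 \left(- \frac{1}{29506}\right) = \frac{40986}{-368} - \frac{15061}{14753} = 40986 \left(- \frac{1}{368}\right) - \frac{15061}{14753} = - \frac{891}{8} - \frac{15061}{14753} = - \frac{13265411}{118024}$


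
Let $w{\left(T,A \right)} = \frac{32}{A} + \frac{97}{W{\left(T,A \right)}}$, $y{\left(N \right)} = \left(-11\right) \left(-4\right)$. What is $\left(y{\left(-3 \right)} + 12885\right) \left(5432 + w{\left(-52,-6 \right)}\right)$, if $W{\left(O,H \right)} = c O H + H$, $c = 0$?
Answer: $\frac{139904709}{2} \approx 6.9952 \cdot 10^{7}$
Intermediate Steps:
$y{\left(N \right)} = 44$
$W{\left(O,H \right)} = H$ ($W{\left(O,H \right)} = 0 O H + H = 0 H + H = 0 + H = H$)
$w{\left(T,A \right)} = \frac{129}{A}$ ($w{\left(T,A \right)} = \frac{32}{A} + \frac{97}{A} = \frac{129}{A}$)
$\left(y{\left(-3 \right)} + 12885\right) \left(5432 + w{\left(-52,-6 \right)}\right) = \left(44 + 12885\right) \left(5432 + \frac{129}{-6}\right) = 12929 \left(5432 + 129 \left(- \frac{1}{6}\right)\right) = 12929 \left(5432 - \frac{43}{2}\right) = 12929 \cdot \frac{10821}{2} = \frac{139904709}{2}$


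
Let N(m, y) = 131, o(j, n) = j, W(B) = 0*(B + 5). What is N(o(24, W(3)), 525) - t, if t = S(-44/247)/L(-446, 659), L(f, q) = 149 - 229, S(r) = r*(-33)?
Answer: 647503/4940 ≈ 131.07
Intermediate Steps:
S(r) = -33*r
W(B) = 0 (W(B) = 0*(5 + B) = 0)
L(f, q) = -80
t = -363/4940 (t = -(-1452)/247/(-80) = -(-1452)/247*(-1/80) = -33*(-44/247)*(-1/80) = (1452/247)*(-1/80) = -363/4940 ≈ -0.073482)
N(o(24, W(3)), 525) - t = 131 - 1*(-363/4940) = 131 + 363/4940 = 647503/4940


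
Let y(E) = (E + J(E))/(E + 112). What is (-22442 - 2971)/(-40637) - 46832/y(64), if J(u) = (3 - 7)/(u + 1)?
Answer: -5442873870133/42221843 ≈ -1.2891e+5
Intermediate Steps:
J(u) = -4/(1 + u)
y(E) = (E - 4/(1 + E))/(112 + E) (y(E) = (E - 4/(1 + E))/(E + 112) = (E - 4/(1 + E))/(112 + E))
(-22442 - 2971)/(-40637) - 46832/y(64) = (-22442 - 2971)/(-40637) - 46832*(1 + 64)*(112 + 64)/(-4 + 64*(1 + 64)) = -25413*(-1/40637) - 46832*11440/(-4 + 64*65) = 25413/40637 - 46832*11440/(-4 + 4160) = 25413/40637 - 46832/((1/65)*(1/176)*4156) = 25413/40637 - 46832/1039/2860 = 25413/40637 - 46832*2860/1039 = 25413/40637 - 133939520/1039 = -5442873870133/42221843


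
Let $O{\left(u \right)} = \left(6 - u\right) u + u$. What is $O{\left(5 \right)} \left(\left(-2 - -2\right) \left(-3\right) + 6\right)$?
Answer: $60$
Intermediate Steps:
$O{\left(u \right)} = u + u \left(6 - u\right)$ ($O{\left(u \right)} = u \left(6 - u\right) + u = u + u \left(6 - u\right)$)
$O{\left(5 \right)} \left(\left(-2 - -2\right) \left(-3\right) + 6\right) = 5 \left(7 - 5\right) \left(\left(-2 - -2\right) \left(-3\right) + 6\right) = 5 \left(7 - 5\right) \left(\left(-2 + 2\right) \left(-3\right) + 6\right) = 5 \cdot 2 \left(0 \left(-3\right) + 6\right) = 10 \left(0 + 6\right) = 10 \cdot 6 = 60$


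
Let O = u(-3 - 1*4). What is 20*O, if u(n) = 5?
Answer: 100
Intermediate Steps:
O = 5
20*O = 20*5 = 100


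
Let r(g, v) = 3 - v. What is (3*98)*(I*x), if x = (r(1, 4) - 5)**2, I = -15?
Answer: -158760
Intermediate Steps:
x = 36 (x = ((3 - 1*4) - 5)**2 = ((3 - 4) - 5)**2 = (-1 - 5)**2 = (-6)**2 = 36)
(3*98)*(I*x) = (3*98)*(-15*36) = 294*(-540) = -158760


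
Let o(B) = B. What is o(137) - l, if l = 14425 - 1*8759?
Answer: -5529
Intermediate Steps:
l = 5666 (l = 14425 - 8759 = 5666)
o(137) - l = 137 - 1*5666 = 137 - 5666 = -5529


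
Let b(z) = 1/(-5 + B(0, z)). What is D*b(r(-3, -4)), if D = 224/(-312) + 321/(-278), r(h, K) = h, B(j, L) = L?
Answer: 20303/86736 ≈ 0.23408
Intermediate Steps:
b(z) = 1/(-5 + z)
D = -20303/10842 (D = 224*(-1/312) + 321*(-1/278) = -28/39 - 321/278 = -20303/10842 ≈ -1.8726)
D*b(r(-3, -4)) = -20303/(10842*(-5 - 3)) = -20303/10842/(-8) = -20303/10842*(-1/8) = 20303/86736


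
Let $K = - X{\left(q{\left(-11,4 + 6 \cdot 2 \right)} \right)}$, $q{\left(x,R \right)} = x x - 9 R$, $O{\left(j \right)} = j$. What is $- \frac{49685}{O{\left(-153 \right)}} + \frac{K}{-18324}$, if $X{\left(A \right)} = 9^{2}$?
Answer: $\frac{101160037}{311508} \approx 324.74$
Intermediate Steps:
$q{\left(x,R \right)} = x^{2} - 9 R$
$X{\left(A \right)} = 81$
$K = -81$ ($K = \left(-1\right) 81 = -81$)
$- \frac{49685}{O{\left(-153 \right)}} + \frac{K}{-18324} = - \frac{49685}{-153} - \frac{81}{-18324} = \left(-49685\right) \left(- \frac{1}{153}\right) - - \frac{9}{2036} = \frac{49685}{153} + \frac{9}{2036} = \frac{101160037}{311508}$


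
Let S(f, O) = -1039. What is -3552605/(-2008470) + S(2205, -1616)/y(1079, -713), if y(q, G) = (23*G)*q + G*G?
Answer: 6105769632629/3451787070744 ≈ 1.7689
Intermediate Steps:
y(q, G) = G**2 + 23*G*q (y(q, G) = 23*G*q + G**2 = G**2 + 23*G*q)
-3552605/(-2008470) + S(2205, -1616)/y(1079, -713) = -3552605/(-2008470) - 1039*(-1/(713*(-713 + 23*1079))) = -3552605*(-1/2008470) - 1039*(-1/(713*(-713 + 24817))) = 710521/401694 - 1039/((-713*24104)) = 710521/401694 - 1039/(-17186152) = 710521/401694 - 1039*(-1/17186152) = 710521/401694 + 1039/17186152 = 6105769632629/3451787070744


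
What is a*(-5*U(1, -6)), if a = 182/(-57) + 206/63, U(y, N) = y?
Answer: -460/1197 ≈ -0.38429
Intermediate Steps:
a = 92/1197 (a = 182*(-1/57) + 206*(1/63) = -182/57 + 206/63 = 92/1197 ≈ 0.076859)
a*(-5*U(1, -6)) = 92*(-5*1)/1197 = (92/1197)*(-5) = -460/1197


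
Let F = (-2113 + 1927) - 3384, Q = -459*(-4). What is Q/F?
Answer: -18/35 ≈ -0.51429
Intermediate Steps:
Q = 1836
F = -3570 (F = -186 - 3384 = -3570)
Q/F = 1836/(-3570) = 1836*(-1/3570) = -18/35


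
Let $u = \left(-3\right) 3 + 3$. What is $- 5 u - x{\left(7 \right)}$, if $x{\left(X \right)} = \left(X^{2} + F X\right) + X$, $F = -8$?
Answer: $30$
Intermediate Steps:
$u = -6$ ($u = -9 + 3 = -6$)
$x{\left(X \right)} = X^{2} - 7 X$ ($x{\left(X \right)} = \left(X^{2} - 8 X\right) + X = X^{2} - 7 X$)
$- 5 u - x{\left(7 \right)} = \left(-5\right) \left(-6\right) - 7 \left(-7 + 7\right) = 30 - 7 \cdot 0 = 30 - 0 = 30 + 0 = 30$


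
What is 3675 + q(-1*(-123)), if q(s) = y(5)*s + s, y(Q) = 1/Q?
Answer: 19113/5 ≈ 3822.6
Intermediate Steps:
y(Q) = 1/Q
q(s) = 6*s/5 (q(s) = s/5 + s = 6*s/5)
3675 + q(-1*(-123)) = 3675 + 6*(-1*(-123))/5 = 3675 + (6/5)*123 = 3675 + 738/5 = 19113/5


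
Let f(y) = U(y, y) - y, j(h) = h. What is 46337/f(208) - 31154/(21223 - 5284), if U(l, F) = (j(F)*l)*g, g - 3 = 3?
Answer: -7342034461/4134194064 ≈ -1.7759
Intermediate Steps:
g = 6 (g = 3 + 3 = 6)
U(l, F) = 6*F*l (U(l, F) = (F*l)*6 = 6*F*l)
f(y) = -y + 6*y**2 (f(y) = 6*y*y - y = 6*y**2 - y = -y + 6*y**2)
46337/f(208) - 31154/(21223 - 5284) = 46337/((208*(-1 + 6*208))) - 31154/(21223 - 5284) = 46337/((208*(-1 + 1248))) - 31154/15939 = 46337/((208*1247)) - 31154*1/15939 = 46337/259376 - 31154/15939 = -7342034461/4134194064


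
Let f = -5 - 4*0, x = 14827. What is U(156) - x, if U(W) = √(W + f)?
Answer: -14827 + √151 ≈ -14815.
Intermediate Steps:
f = -5 (f = -5 + 0 = -5)
U(W) = √(-5 + W) (U(W) = √(W - 5) = √(-5 + W))
U(156) - x = √(-5 + 156) - 1*14827 = √151 - 14827 = -14827 + √151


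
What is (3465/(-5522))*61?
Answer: -19215/502 ≈ -38.277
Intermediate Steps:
(3465/(-5522))*61 = (3465*(-1/5522))*61 = -315/502*61 = -19215/502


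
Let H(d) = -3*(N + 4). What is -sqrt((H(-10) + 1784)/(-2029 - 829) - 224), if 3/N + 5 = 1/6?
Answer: -I*sqrt(385753755705)/41441 ≈ -14.987*I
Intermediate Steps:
N = -18/29 (N = 3/(-5 + 1/6) = 3/(-29/6) = 3*(-6/29) = -18/29 ≈ -0.62069)
H(d) = -294/29 (H(d) = -3*(-18/29 + 4) = -3*98/29 = -294/29)
-sqrt((H(-10) + 1784)/(-2029 - 829) - 224) = -sqrt((-294/29 + 1784)/(-2029 - 829) - 224) = -sqrt((51442/29)/(-2858) - 224) = -sqrt((51442/29)*(-1/2858) - 224) = -sqrt(-25721/41441 - 224) = -sqrt(-9308505/41441) = -I*sqrt(385753755705)/41441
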